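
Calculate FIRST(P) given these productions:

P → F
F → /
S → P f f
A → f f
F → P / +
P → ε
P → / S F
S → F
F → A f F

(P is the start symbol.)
To compute FIRST(P), examine every production with P on the left-hand side, reading each right-hand side left to right until a non-nullable symbol is reached.

FIRST sets of the other non-terminals involved (by the same procedure, iterated to a fixed point):
  FIRST(F) = { '/', 'f' }

From P → F:
  - F is a non-terminal: add FIRST(F) \ {ε} = { '/', 'f' }
    F is not nullable, so stop
From P → ε:
  - ε-production, so ε ∈ FIRST(P)
From P → / S F:
  - '/' is a terminal: add '/' and stop

Collecting: FIRST(P) = { '/', 'f', ε }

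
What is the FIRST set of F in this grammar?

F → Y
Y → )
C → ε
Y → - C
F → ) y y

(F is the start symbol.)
FIRST sets of the other non-terminals involved (by the same procedure, iterated to a fixed point):
  FIRST(Y) = { ')', '-' }

From F → Y:
  - Y is a non-terminal: add FIRST(Y) \ {ε} = { ')', '-' }
    Y is not nullable, so stop
From F → ) y y:
  - ')' is a terminal: add ')' and stop

Collecting: FIRST(F) = { ')', '-' }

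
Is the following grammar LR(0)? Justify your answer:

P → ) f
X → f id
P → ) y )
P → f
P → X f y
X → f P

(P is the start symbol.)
A grammar is LR(0) if no state in the canonical LR(0) collection has:
  - both a shift item (dot before a terminal) and a complete item (shift-reduce conflict), or
  - two or more complete items (reduce-reduce conflict; the accept item [P' → P .] counts as a complete item here).

Augment with P' → P and build the canonical LR(0) collection (I0 = CLOSURE({[P' → . P]}), then GOTO on every symbol after a dot until no new states appear). It has 12 states:
  I0: { [P → . ) f], [P → . ) y )], [P → . X f y], [P → . f], [P' → . P], [X → . f P], [X → . f id] }  — shift
  I1: { [P → ) . f], [P → ) . y )] }  — shift
  I2: { [P' → P .] }  — accept
  I3: { [P → X . f y] }  — shift
  I4: { [P → . ) f], [P → . ) y )], [P → . X f y], [P → . f], [P → f .], [X → . f P], [X → . f id], [X → f . P], [X → f . id] }  — shift, reduce
  I5: { [X → f P .] }  — reduce
  I6: { [X → f id .] }  — reduce
  I7: { [P → X f . y] }  — shift
  I8: { [P → X f y .] }  — reduce
  I9: { [P → ) f .] }  — reduce
  I10: { [P → ) y . )] }  — shift
  I11: { [P → ) y ) .] }  — reduce

Conflict in state I4:
  Shift-reduce conflict between [P → f .] and [P → . ) f]
So the grammar is NOT LR(0).

Answer: No. Shift-reduce conflict between [P → f .] and [P → . ) f]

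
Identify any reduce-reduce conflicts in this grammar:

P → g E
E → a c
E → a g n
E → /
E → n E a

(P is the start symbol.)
Augment with P' → P and build the canonical LR(0) collection (I0 = CLOSURE({[P' → . P]}), then GOTO on every symbol after a dot until no new states appear). It has 12 states:
  I0: { [P → . g E], [P' → . P] }  — shift
  I1: { [P' → P .] }  — accept
  I2: { [E → . /], [E → . a c], [E → . a g n], [E → . n E a], [P → g . E] }  — shift
  I3: { [E → / .] }  — reduce
  I4: { [P → g E .] }  — reduce
  I5: { [E → a . c], [E → a . g n] }  — shift
  I6: { [E → . /], [E → . a c], [E → . a g n], [E → . n E a], [E → n . E a] }  — shift
  I7: { [E → n E . a] }  — shift
  I8: { [E → n E a .] }  — reduce
  I9: { [E → a c .] }  — reduce
  I10: { [E → a g . n] }  — shift
  I11: { [E → a g n .] }  — reduce

No state contains more than one complete item.

Answer: No reduce-reduce conflicts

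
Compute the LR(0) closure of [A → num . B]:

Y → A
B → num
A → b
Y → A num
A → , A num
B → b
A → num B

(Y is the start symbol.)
{ [A → num . B], [B → . b], [B → . num] }

Start with: [A → num . B]
  [A → num . B] has the dot before B: add [B → . num], [B → . b]
No further items can be added.

CLOSURE = { [A → num . B], [B → . b], [B → . num] }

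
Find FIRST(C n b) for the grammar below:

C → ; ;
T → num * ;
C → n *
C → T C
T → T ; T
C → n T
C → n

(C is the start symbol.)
FIRST sets of the non-terminals involved (from the grammar, by fixed-point iteration):
  FIRST(C) = { ';', 'n', 'num' }

To compute FIRST(C n b), process the symbols left to right:
Symbol C is a non-terminal. Add FIRST(C) \ {ε} = { ';', 'n', 'num' }
C is not nullable (ε ∉ FIRST(C)), so stop here.
FIRST(C n b) = { ';', 'n', 'num' }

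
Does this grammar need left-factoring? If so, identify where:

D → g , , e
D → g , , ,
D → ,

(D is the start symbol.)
Yes, D has productions with common prefix 'g , ,'

Left-factoring is needed when two productions for the same non-terminal
share a common prefix on the right-hand side.

Productions for D:
  D → g , , e
  D → g , , ,
  D → ,

Found common prefix 'g , ,' in productions for D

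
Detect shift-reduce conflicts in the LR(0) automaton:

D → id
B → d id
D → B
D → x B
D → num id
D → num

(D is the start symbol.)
A shift-reduce conflict occurs when an LR(0) state has both:
  - a complete (reduce) item [A → α .] (dot at the end), and
  - a shift item [B → β . c γ] (dot before a terminal).

Augment with D' → D and build the canonical LR(0) collection (I0 = CLOSURE({[D' → . D]}), then GOTO on every symbol after a dot until no new states appear). It has 10 states:
  I0: { [B → . d id], [D → . B], [D → . id], [D → . num id], [D → . num], [D → . x B], [D' → . D] }  — shift
  I1: { [D → B .] }  — reduce
  I2: { [D' → D .] }  — accept
  I3: { [B → d . id] }  — shift
  I4: { [D → id .] }  — reduce
  I5: { [D → num . id], [D → num .] }  — shift, reduce
  I6: { [B → . d id], [D → x . B] }  — shift
  I7: { [D → x B .] }  — reduce
  I8: { [D → num id .] }  — reduce
  I9: { [B → d id .] }  — reduce

I5 contains reduce item [D → num .] and shift item [D → num . id] — shift-reduce conflict.

Answer: Yes — I5: [D → num .] vs [D → num . id]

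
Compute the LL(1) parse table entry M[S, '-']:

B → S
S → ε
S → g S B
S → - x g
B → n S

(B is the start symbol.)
To find M[S, '-'], we find productions for S where '-' is in the predict set (PREDICT(N → α) = (FIRST(α) \ {ε}) ∪ (FOLLOW(N) if α ⇒* ε)).

Relevant sets:
  FOLLOW(S) = { $, '-', 'g', 'n' }

S → ε: PREDICT = { $, '-', 'g', 'n' }
  '-' is in predict set, so this production goes in M[S, '-']
S → g S B: PREDICT = { 'g' }
S → - x g: PREDICT = { '-' }
  '-' is in predict set, so this production goes in M[S, '-']

M[S, '-'] = S → ε, S → - x g  (a multiply-defined cell — the grammar is not LL(1))

Answer: S → ε, S → - x g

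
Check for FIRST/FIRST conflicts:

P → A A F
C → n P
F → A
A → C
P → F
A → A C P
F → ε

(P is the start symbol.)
Yes. P → A A F / P → F on { 'n' }; A → C / A → A C P on { 'n' }

FIRST sets of the non-terminals at (or reachable through a nullable prefix from) the front of some alternative:
  FIRST(A) = { 'n' }
  FIRST(F) = { 'n', ε }
  FIRST(C) = { 'n' }

Productions for P:
  P → A A F: FIRST = { 'n' }
  P → F: FIRST = { 'n', ε }
Productions for F:
  F → A: FIRST = { 'n' }
  F → ε: FIRST = { ε }
Productions for A:
  A → C: FIRST = { 'n' }
  A → A C P: FIRST = { 'n' }
C has only one production, so no FIRST/FIRST conflict is possible there.

Conflict for P: P → A A F and P → F
  Overlap: { 'n' }
Conflict for A: A → C and A → A C P
  Overlap: { 'n' }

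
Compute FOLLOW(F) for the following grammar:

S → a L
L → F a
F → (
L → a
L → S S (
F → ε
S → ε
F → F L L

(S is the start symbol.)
{ '(', 'a' }

In L → F a: F is followed by a, add FIRST(a) \ {ε} = { 'a' }
In F → F L L: F is followed by L L, add FIRST(L L) \ {ε} = { '(', 'a' }

Taking the union: FOLLOW(F) = { '(', 'a' }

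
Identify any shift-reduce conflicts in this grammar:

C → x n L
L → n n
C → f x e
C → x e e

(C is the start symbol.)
No shift-reduce conflicts

A shift-reduce conflict occurs when an LR(0) state has both:
  - a complete (reduce) item [A → α .] (dot at the end), and
  - a shift item [B → β . c γ] (dot before a terminal).

Augment with C' → C and build the canonical LR(0) collection (I0 = CLOSURE({[C' → . C]}), then GOTO on every symbol after a dot until no new states appear). It has 12 states:
  I0: { [C → . f x e], [C → . x e e], [C → . x n L], [C' → . C] }  — shift
  I1: { [C' → C .] }  — accept
  I2: { [C → f . x e] }  — shift
  I3: { [C → x . e e], [C → x . n L] }  — shift
  I4: { [C → x e . e] }  — shift
  I5: { [C → x n . L], [L → . n n] }  — shift
  I6: { [C → x n L .] }  — reduce
  I7: { [L → n . n] }  — shift
  I8: { [L → n n .] }  — reduce
  I9: { [C → x e e .] }  — reduce
  I10: { [C → f x . e] }  — shift
  I11: { [C → f x e .] }  — reduce

No state contains both a complete item and a shift item.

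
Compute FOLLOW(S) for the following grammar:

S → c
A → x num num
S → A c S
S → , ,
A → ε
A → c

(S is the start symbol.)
{ $ }

S is the start symbol, so $ ∈ FOLLOW(S).
In S → A c S: S is at the end; this adds FOLLOW(S) to itself — nothing new

Taking the union: FOLLOW(S) = { $ }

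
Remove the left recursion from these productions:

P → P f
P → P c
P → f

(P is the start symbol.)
P is directly left-recursive. The standard transformation for
  A → A α₁ | ... | A α_m | β₁ | ... | β_n
is
  A  → β₁ A' | ... | β_n A'
  A' → α₁ A' | ... | α_m A' | ε

P → f becomes P → f P'
P → P f becomes P' → f P'
P → P c becomes P' → c P'
Add P' → ε

Resulting grammar:
P → f P'
P' → f P'
P' → c P'
P' → ε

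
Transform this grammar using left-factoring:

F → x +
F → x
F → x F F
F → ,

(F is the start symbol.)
F → x F'
F' → +
F' → ε
F' → F F
F → ,

Left-factoring transforms A → αβ₁ | αβ₂ into A → αA' and A' → β₁ | β₂
(α is the longest common prefix among the alternatives). Repeat until
no nonterminal has two alternatives with a common prefix.

Round 1: F has alternatives sharing prefix 'x'. Introduce F': F → x F'
  Add: F' → +
  Add: F' → ε
  Add: F' → F F

No remaining common prefixes — done.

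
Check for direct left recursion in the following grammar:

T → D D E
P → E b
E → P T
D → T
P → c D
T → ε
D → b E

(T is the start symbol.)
No direct left recursion

T → D D E: starts with D
P → E b: starts with E
E → P T: starts with P
D → T: starts with T
P → c D: starts with c
T → ε: starts with ε
D → b E: starts with b

No direct left recursion found.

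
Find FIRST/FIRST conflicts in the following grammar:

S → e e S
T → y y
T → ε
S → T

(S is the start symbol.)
A FIRST/FIRST conflict occurs when two productions N → α and N → β for the same non-terminal have FIRST(α) ∩ FIRST(β) ≠ ∅ (with ε ∈ FIRST of a nullable right-hand side, so two nullable alternatives also conflict).

FIRST sets of the non-terminals at (or reachable through a nullable prefix from) the front of some alternative:
  FIRST(T) = { 'y', ε }

Productions for S:
  S → e e S: FIRST = { 'e' }
  S → T: FIRST = { 'y', ε }
Productions for T:
  T → y y: FIRST = { 'y' }
  T → ε: FIRST = { ε }

All alternatives of each non-terminal have pairwise disjoint FIRST sets.

Answer: No FIRST/FIRST conflicts.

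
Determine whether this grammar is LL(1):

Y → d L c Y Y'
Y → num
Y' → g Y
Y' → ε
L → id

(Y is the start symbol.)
No. Predict set conflict for Y': { 'g' }

A grammar is LL(1) if for each non-terminal N with multiple productions, the predict sets of those productions are pairwise disjoint, where PREDICT(N → α) = (FIRST(α) \ {ε}) ∪ (FOLLOW(N) if α ⇒* ε).

Relevant sets:
  FOLLOW(Y') = { $, 'g' }

For Y:
  PREDICT(Y → d L c Y Y') = { 'd' }
  PREDICT(Y → num) = { 'num' }
For Y':
  PREDICT(Y' → g Y) = { 'g' }
  PREDICT(Y' → ε) = { $, 'g' }
L has a single production, so nothing to check there.

Conflict found: Predict set conflict for Y': { 'g' }
The grammar is NOT LL(1).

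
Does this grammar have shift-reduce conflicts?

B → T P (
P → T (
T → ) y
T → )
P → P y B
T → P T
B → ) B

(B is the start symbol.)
Augment with B' → B and build the canonical LR(0) collection (I0 = CLOSURE({[B' → . B]}), then GOTO on every symbol after a dot until no new states appear). It has 15 states:
  I0: { [B → . ) B], [B → . T P (], [B' → . B], [P → . P y B], [P → . T (], [T → . ) y], [T → . )], [T → . P T] }  — shift
  I1: { [B → ) . B], [B → . ) B], [B → . T P (], [P → . P y B], [P → . T (], [T → ) . y], [T → ) .], [T → . ) y], [T → . )], [T → . P T] }  — shift, reduce
  I2: { [B' → B .] }  — accept
  I3: { [P → . P y B], [P → . T (], [P → P . y B], [T → . ) y], [T → . )], [T → . P T], [T → P . T] }  — shift
  I4: { [B → T . P (], [P → . P y B], [P → . T (], [P → T . (], [T → . ) y], [T → . )], [T → . P T] }  — shift
  I5: { [P → T ( .] }  — reduce
  I6: { [T → ) . y], [T → ) .] }  — shift, reduce
  I7: { [B → T P . (], [P → . P y B], [P → . T (], [P → P . y B], [T → . ) y], [T → . )], [T → . P T], [T → P . T] }  — shift
  I8: { [P → T . (] }  — shift
  I9: { [B → T P ( .] }  — reduce
  I10: { [P → T . (], [T → P T .] }  — shift, reduce
  I11: { [B → . ) B], [B → . T P (], [P → . P y B], [P → . T (], [P → P y . B], [T → . ) y], [T → . )], [T → . P T] }  — shift
  I12: { [P → P y B .] }  — reduce
  I13: { [T → ) y .] }  — reduce
  I14: { [B → ) B .] }  — reduce

I1 contains reduce item [T → ) .] and shift items [B → . ) B], [T → . )], [T → . ) y], [T → ) . y] — shift-reduce conflict.
I6 contains reduce item [T → ) .] and shift item [T → ) . y] — shift-reduce conflict.
I10 contains reduce item [T → P T .] and shift item [P → T . (] — shift-reduce conflict.

Answer: Yes — I1: [T → ) .] vs [B → . ) B]; I6: [T → ) .] vs [T → ) . y]; I10: [T → P T .] vs [P → T . (]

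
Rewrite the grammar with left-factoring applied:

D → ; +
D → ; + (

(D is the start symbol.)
D → ; + D'
D' → ε
D' → (

Left-factoring transforms A → αβ₁ | αβ₂ into A → αA' and A' → β₁ | β₂
(α is the longest common prefix among the alternatives). Repeat until
no nonterminal has two alternatives with a common prefix.

Round 1: D has alternatives sharing prefix '; +'. Introduce D': D → ; + D'
  Add: D' → ε
  Add: D' → (

No remaining common prefixes — done.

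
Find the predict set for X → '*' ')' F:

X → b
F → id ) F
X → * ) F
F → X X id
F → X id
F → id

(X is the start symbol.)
PREDICT(X → '*' ')' F) = (FIRST(RHS) \ {ε}) ∪ (FOLLOW(X) if ε ∈ FIRST(RHS), i.e. RHS ⇒* ε)
FIRST('*' ')' F) = { '*' }
ε ∉ FIRST('*' ')' F), so FOLLOW(X) is not added.
PREDICT(X → '*' ')' F) = { '*' }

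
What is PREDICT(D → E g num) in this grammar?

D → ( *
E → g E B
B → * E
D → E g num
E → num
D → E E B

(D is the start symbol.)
PREDICT(D → E g num) = (FIRST(RHS) \ {ε}) ∪ (FOLLOW(D) if ε ∈ FIRST(RHS), i.e. RHS ⇒* ε)
FIRST(E) = { 'g', 'num' }
FIRST(E g num) = { 'g', 'num' }
ε ∉ FIRST(E g num), so FOLLOW(D) is not added.
PREDICT(D → E g num) = { 'g', 'num' }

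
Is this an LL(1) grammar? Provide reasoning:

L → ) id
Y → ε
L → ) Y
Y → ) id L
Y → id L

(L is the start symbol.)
A grammar is LL(1) if for each non-terminal N with multiple productions, the predict sets of those productions are pairwise disjoint, where PREDICT(N → α) = (FIRST(α) \ {ε}) ∪ (FOLLOW(N) if α ⇒* ε).

Relevant sets:
  FOLLOW(Y) = { $ }

For L:
  PREDICT(L → ')' id) = { ')' }
  PREDICT(L → ')' Y) = { ')' }
For Y:
  PREDICT(Y → ε) = { $ }
  PREDICT(Y → ')' id L) = { ')' }
  PREDICT(Y → id L) = { 'id' }

Conflict found: Predict set conflict for L: { ')' }
The grammar is NOT LL(1).

Answer: No. Predict set conflict for L: { ')' }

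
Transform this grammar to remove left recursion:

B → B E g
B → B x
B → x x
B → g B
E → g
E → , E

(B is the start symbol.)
B → x x B'
B → g B B'
B' → E g B'
B' → x B'
B' → ε
E → g
E → , E

B is directly left-recursive. The standard transformation for
  A → A α₁ | ... | A α_m | β₁ | ... | β_n
is
  A  → β₁ A' | ... | β_n A'
  A' → α₁ A' | ... | α_m A' | ε

B → x x becomes B → x x B'
B → g B becomes B → g B B'
B → B E g becomes B' → E g B'
B → B x becomes B' → x B'
Add B' → ε

Productions for other non-terminals are unchanged:
  E → g
  E → , E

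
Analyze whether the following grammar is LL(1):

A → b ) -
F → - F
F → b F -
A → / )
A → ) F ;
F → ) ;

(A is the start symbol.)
For A:
  PREDICT(A → b ')' '-') = { 'b' }
  PREDICT(A → '/' ')') = { '/' }
  PREDICT(A → ')' F ';') = { ')' }
For F:
  PREDICT(F → '-' F) = { '-' }
  PREDICT(F → b F '-') = { 'b' }
  PREDICT(F → ')' ';') = { ')' }

All predict sets are disjoint. The grammar IS LL(1).

Answer: Yes, the grammar is LL(1).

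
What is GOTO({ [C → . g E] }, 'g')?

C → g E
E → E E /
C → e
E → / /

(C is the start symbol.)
GOTO(I, 'g') = CLOSURE({ [A → αX.β] : [A → α.Xβ] ∈ I, X = 'g' })

Items with dot before 'g', with the dot advanced:
  [C → . g E] → [C → g . E]
Closure of the advanced items:
  [C → g . E] has the dot before E: add [E → . E E /], [E → . / /]

GOTO = { [C → g . E], [E → . / /], [E → . E E /] }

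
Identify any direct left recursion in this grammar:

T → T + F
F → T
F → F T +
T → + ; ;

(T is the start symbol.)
T → T + F: LEFT RECURSIVE (starts with T)
F → T: starts with T
F → F T +: LEFT RECURSIVE (starts with F)
T → + ; ;: starts with '+'

The grammar has direct left recursion on: T, F.

Answer: Yes, T, F are left-recursive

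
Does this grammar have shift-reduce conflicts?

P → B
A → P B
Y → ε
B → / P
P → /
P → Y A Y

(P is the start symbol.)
Yes — I0: [Y → .] vs [B → . / P]; I1: [P → / .] vs [B → . / P]; I4: [Y → .] vs [B → . / P]; I7: [Y → .] vs [B → . / P]

Augment with P' → P and build the canonical LR(0) collection (I0 = CLOSURE({[P' → . P]}), then GOTO on every symbol after a dot until no new states appear). It has 11 states:
  I0: { [B → . / P], [P → . /], [P → . B], [P → . Y A Y], [P' → . P], [Y → .] }  — shift, reduce
  I1: { [B → . / P], [B → / . P], [P → . /], [P → . B], [P → . Y A Y], [P → / .], [Y → .] }  — shift, 2 reduces
  I2: { [P → B .] }  — reduce
  I3: { [P' → P .] }  — accept
  I4: { [A → . P B], [B → . / P], [P → . /], [P → . B], [P → . Y A Y], [P → Y . A Y], [Y → .] }  — shift, reduce
  I5: { [P → Y A . Y], [Y → .] }  — reduce
  I6: { [A → P . B], [B → . / P] }  — shift
  I7: { [B → . / P], [B → / . P], [P → . /], [P → . B], [P → . Y A Y], [Y → .] }  — shift, reduce
  I8: { [A → P B .] }  — reduce
  I9: { [B → / P .] }  — reduce
  I10: { [P → Y A Y .] }  — reduce

I0 contains reduce item [Y → .] and shift items [B → . / P], [P → . /] — shift-reduce conflict.
I1 contains reduce items [P → / .], [Y → .] and shift items [B → . / P], [P → . /] — shift-reduce conflict.
I4 contains reduce item [Y → .] and shift items [B → . / P], [P → . /] — shift-reduce conflict.
I7 contains reduce item [Y → .] and shift items [B → . / P], [P → . /] — shift-reduce conflict.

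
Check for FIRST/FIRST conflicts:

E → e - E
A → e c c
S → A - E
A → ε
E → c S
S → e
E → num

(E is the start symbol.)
A FIRST/FIRST conflict occurs when two productions N → α and N → β for the same non-terminal have FIRST(α) ∩ FIRST(β) ≠ ∅ (with ε ∈ FIRST of a nullable right-hand side, so two nullable alternatives also conflict).

FIRST sets of the non-terminals at (or reachable through a nullable prefix from) the front of some alternative:
  FIRST(A) = { 'e', ε }

Productions for E:
  E → e - E: FIRST = { 'e' }
  E → c S: FIRST = { 'c' }
  E → num: FIRST = { 'num' }
Productions for A:
  A → e c c: FIRST = { 'e' }
  A → ε: FIRST = { ε }
Productions for S:
  S → A - E: FIRST = { '-', 'e' }
  S → e: FIRST = { 'e' }

Conflict for S: S → A - E and S → e
  Overlap: { 'e' }

Answer: Yes. S → A '-' E / S → e on { 'e' }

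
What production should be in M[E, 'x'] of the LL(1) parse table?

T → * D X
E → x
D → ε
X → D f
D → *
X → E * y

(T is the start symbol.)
E → x

To find M[E, 'x'], we find productions for E where 'x' is in the predict set (PREDICT(N → α) = (FIRST(α) \ {ε}) ∪ (FOLLOW(N) if α ⇒* ε)).

E → x: PREDICT = { 'x' }
  'x' is in predict set, so this production goes in M[E, 'x']

M[E, 'x'] = E → x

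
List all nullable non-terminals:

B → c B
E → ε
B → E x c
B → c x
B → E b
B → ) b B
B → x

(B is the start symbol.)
A non-terminal is nullable if it can derive ε (the empty string): either it has an ε-production, or it has a production whose right-hand side consists entirely of nullable non-terminals.

ε-productions: E → ε
So E is immediately nullable.
No further non-terminal can be added: every production for the remaining non-terminals contains a terminal or a non-nullable non-terminal.
Nullable = { 'E' }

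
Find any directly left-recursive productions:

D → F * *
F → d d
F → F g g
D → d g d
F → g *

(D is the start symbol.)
D → F * *: starts with F
F → d d: starts with d
F → F g g: LEFT RECURSIVE (starts with F)
D → d g d: starts with d
F → g *: starts with g

The grammar has direct left recursion on: F.

Answer: Yes, F is left-recursive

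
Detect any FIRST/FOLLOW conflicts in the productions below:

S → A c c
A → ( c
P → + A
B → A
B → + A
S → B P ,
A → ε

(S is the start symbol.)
A FIRST/FOLLOW conflict occurs when a non-terminal N has a nullable alternative N → β (β ⇒* ε) and another alternative N → α with FIRST(α) ∩ FOLLOW(N) ≠ ∅: on such a lookahead the parser cannot decide between expanding α and letting N vanish via β.

Nullable non-terminals: A, B.
FIRST sets used below: FIRST(A) = { '(', ε }

A: nullable alternative(s) A → ε; FOLLOW(A) = { '+', ',', 'c' }
  A → ( c: FIRST \ {ε} = { '(' } — disjoint from FOLLOW(A)
  A → ε: FIRST \ {ε} = { } — this is the only nullable alternative, skip

B: nullable alternative(s) B → A; FOLLOW(B) = { '+' }
  B → A: FIRST \ {ε} = { '(' } — this is the only nullable alternative, skip
  B → + A: FIRST \ {ε} = { '+' } — overlaps FOLLOW(B) on { '+' }: CONFLICT

P, S have no nullable alternative, so no FIRST/FOLLOW check is needed there.

So the grammar has 1 FIRST/FOLLOW conflict (marked CONFLICT above).

Answer: Yes. B → '+' A with FOLLOW(B) on { '+' }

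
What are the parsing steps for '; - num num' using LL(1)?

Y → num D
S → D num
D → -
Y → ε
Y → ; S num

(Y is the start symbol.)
Stack is shown with the top on the left.

Stack        Input          Action
----------------------------------
Y $          ; - num num $  output Y → ; S num
; S num $    ; - num num $  match ';'
S num $      - num num $    output S → D num
D num num $  - num num $    output D → -
- num num $  - num num $    match '-'
num num $    num num $      match 'num'
num $        num $          match 'num'
$            $              accept

The string is accepted.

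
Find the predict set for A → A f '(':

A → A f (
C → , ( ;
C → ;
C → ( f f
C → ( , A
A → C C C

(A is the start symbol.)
{ '(', ',', ';' }

PREDICT(A → A f '(') = (FIRST(RHS) \ {ε}) ∪ (FOLLOW(A) if ε ∈ FIRST(RHS), i.e. RHS ⇒* ε)
FIRST(A) = { '(', ',', ';' }
FIRST(A f '(') = { '(', ',', ';' }
ε ∉ FIRST(A f '('), so FOLLOW(A) is not added.
PREDICT(A → A f '(') = { '(', ',', ';' }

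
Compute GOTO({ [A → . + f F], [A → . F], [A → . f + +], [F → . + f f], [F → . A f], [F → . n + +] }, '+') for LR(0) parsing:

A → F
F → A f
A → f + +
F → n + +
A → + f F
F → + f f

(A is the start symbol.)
{ [A → + . f F], [F → + . f f] }

GOTO(I, '+') = CLOSURE({ [A → αX.β] : [A → α.Xβ] ∈ I, X = '+' })

Items with dot before '+', with the dot advanced:
  [A → . + f F] → [A → + . f F]
  [F → . + f f] → [F → + . f f]
Closure adds nothing (no advanced item has the dot before a non-terminal).

GOTO = { [A → + . f F], [F → + . f f] }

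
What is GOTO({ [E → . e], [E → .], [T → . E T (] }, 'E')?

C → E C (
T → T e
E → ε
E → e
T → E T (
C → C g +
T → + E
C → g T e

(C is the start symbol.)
GOTO(I, 'E') = CLOSURE({ [A → αX.β] : [A → α.Xβ] ∈ I, X = 'E' })

Items with dot before 'E', with the dot advanced:
  [T → . E T (] → [T → E . T (]
Closure of the advanced items:
  [T → E . T (] has the dot before T: add [T → . T e], [T → . E T (], [T → . + E]
  [T → . E T (] has the dot before E: add [E → .], [E → . e]

GOTO = { [E → . e], [E → .], [T → . + E], [T → . E T (], [T → . T e], [T → E . T (] }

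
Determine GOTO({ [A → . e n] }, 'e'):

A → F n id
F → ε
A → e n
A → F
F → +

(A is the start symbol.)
GOTO(I, 'e') = CLOSURE({ [A → αX.β] : [A → α.Xβ] ∈ I, X = 'e' })

Items with dot before 'e', with the dot advanced:
  [A → . e n] → [A → e . n]
Closure adds nothing (no advanced item has the dot before a non-terminal).

GOTO = { [A → e . n] }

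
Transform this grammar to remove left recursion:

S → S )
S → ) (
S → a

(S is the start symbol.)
S is directly left-recursive. The standard transformation for
  A → A α₁ | ... | A α_m | β₁ | ... | β_n
is
  A  → β₁ A' | ... | β_n A'
  A' → α₁ A' | ... | α_m A' | ε

S → ) ( becomes S → ) ( S'
S → a becomes S → a S'
S → S ) becomes S' → ) S'
Add S' → ε

Resulting grammar:
S → ) ( S'
S → a S'
S' → ) S'
S' → ε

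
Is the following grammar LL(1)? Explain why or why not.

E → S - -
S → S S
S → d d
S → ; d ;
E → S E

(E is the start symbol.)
Relevant sets:
  FIRST(S) = { ';', 'd' }

For E:
  PREDICT(E → S '-' '-') = { ';', 'd' }
  PREDICT(E → S E) = { ';', 'd' }
For S:
  PREDICT(S → S S) = { ';', 'd' }
  PREDICT(S → d d) = { 'd' }
  PREDICT(S → ';' d ';') = { ';' }

Conflict found: Predict set conflict for E: { ';', 'd' }
The grammar is NOT LL(1).

Answer: No. Predict set conflict for E: { ';', 'd' }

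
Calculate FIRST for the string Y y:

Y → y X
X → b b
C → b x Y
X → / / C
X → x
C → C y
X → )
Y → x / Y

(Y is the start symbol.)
{ 'x', 'y' }

FIRST sets of the non-terminals involved (from the grammar, by fixed-point iteration):
  FIRST(Y) = { 'x', 'y' }

To compute FIRST(Y y), process the symbols left to right:
Symbol Y is a non-terminal. Add FIRST(Y) \ {ε} = { 'x', 'y' }
Y is not nullable (ε ∉ FIRST(Y)), so stop here.
FIRST(Y y) = { 'x', 'y' }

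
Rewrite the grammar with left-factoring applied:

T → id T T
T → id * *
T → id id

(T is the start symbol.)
T → id T'
T' → T T
T' → * *
T' → id

Left-factoring transforms A → αβ₁ | αβ₂ into A → αA' and A' → β₁ | β₂
(α is the longest common prefix among the alternatives). Repeat until
no nonterminal has two alternatives with a common prefix.

Round 1: T has alternatives sharing prefix 'id'. Introduce T': T → id T'
  Add: T' → T T
  Add: T' → * *
  Add: T' → id

No remaining common prefixes — done.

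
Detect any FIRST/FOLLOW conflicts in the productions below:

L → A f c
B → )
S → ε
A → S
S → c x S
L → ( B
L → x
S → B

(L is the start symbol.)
A FIRST/FOLLOW conflict occurs when a non-terminal N has a nullable alternative N → β (β ⇒* ε) and another alternative N → α with FIRST(α) ∩ FOLLOW(N) ≠ ∅: on such a lookahead the parser cannot decide between expanding α and letting N vanish via β.

Nullable non-terminals: A, S.
FIRST sets used below: FIRST(B) = { ')' }
A has a nullable alternative but only one production, so nothing to check.

S: nullable alternative(s) S → ε; FOLLOW(S) = { 'f' }
  S → ε: FIRST \ {ε} = { } — this is the only nullable alternative, skip
  S → c x S: FIRST \ {ε} = { 'c' } — disjoint from FOLLOW(S)
  S → B: FIRST \ {ε} = { ')' } — disjoint from FOLLOW(S)

B, L have no nullable alternative, so no FIRST/FOLLOW check is needed there.

No FIRST/FOLLOW conflicts found.

Answer: No FIRST/FOLLOW conflicts.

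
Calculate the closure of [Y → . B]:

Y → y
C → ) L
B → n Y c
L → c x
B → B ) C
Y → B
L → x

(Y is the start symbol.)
{ [B → . B ) C], [B → . n Y c], [Y → . B] }

Start with: [Y → . B]
  [Y → . B] has the dot before B: add [B → . n Y c], [B → . B ) C]
No further items can be added.

CLOSURE = { [B → . B ) C], [B → . n Y c], [Y → . B] }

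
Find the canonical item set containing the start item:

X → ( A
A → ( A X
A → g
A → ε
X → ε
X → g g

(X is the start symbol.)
First, augment the grammar with X' → X
I₀ = CLOSURE({ [X' → . X] }):
  [X' → . X] has the dot before X: add [X → . ( A], [X → .], [X → . g g]
No further items can be added.

I₀ = { [X → . ( A], [X → . g g], [X → .], [X' → . X] }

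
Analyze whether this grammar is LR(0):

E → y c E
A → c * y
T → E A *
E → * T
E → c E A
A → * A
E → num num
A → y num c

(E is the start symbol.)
A grammar is LR(0) if no state in the canonical LR(0) collection has:
  - both a shift item (dot before a terminal) and a complete item (shift-reduce conflict), or
  - two or more complete items (reduce-reduce conflict; the accept item [E' → E .] counts as a complete item here).

Augment with E' → E and build the canonical LR(0) collection (I0 = CLOSURE({[E' → . E]}), then GOTO on every symbol after a dot until no new states appear). It has 23 states:
  I0: { [E → . * T], [E → . c E A], [E → . num num], [E → . y c E], [E' → . E] }  — shift
  I1: { [E → * . T], [E → . * T], [E → . c E A], [E → . num num], [E → . y c E], [T → . E A *] }  — shift
  I2: { [E' → E .] }  — accept
  I3: { [E → . * T], [E → . c E A], [E → . num num], [E → . y c E], [E → c . E A] }  — shift
  I4: { [E → num . num] }  — shift
  I5: { [E → y . c E] }  — shift
  I6: { [E → . * T], [E → . c E A], [E → . num num], [E → . y c E], [E → y c . E] }  — shift
  I7: { [E → y c E .] }  — reduce
  I8: { [E → num num .] }  — reduce
  I9: { [A → . * A], [A → . c * y], [A → . y num c], [E → c E . A] }  — shift
  I10: { [A → * . A], [A → . * A], [A → . c * y], [A → . y num c] }  — shift
  I11: { [E → c E A .] }  — reduce
  I12: { [A → c . * y] }  — shift
  I13: { [A → y . num c] }  — shift
  I14: { [A → y num . c] }  — shift
  I15: { [A → y num c .] }  — reduce
  I16: { [A → c * . y] }  — shift
  I17: { [A → c * y .] }  — reduce
  I18: { [A → * A .] }  — reduce
  I19: { [A → . * A], [A → . c * y], [A → . y num c], [T → E . A *] }  — shift
  I20: { [E → * T .] }  — reduce
  I21: { [T → E A . *] }  — shift
  I22: { [T → E A * .] }  — reduce

Every state is either a pure shift/goto state or contains exactly one complete item and nothing to shift — no conflicts. The grammar is LR(0).

Answer: Yes, the grammar is LR(0)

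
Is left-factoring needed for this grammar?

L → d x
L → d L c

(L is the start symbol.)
Left-factoring is needed when two productions for the same non-terminal
share a common prefix on the right-hand side.

Productions for L:
  L → d x
  L → d L c

Found common prefix 'd' in productions for L

Answer: Yes, L has productions with common prefix 'd'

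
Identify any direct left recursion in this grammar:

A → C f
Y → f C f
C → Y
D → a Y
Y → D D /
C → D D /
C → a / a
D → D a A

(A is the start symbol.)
Yes, D is left-recursive

Direct left recursion occurs when N → N α for some non-terminal N (the right-hand side begins with the left-hand side itself).

A → C f: starts with C
Y → f C f: starts with f
C → Y: starts with Y
D → a Y: starts with a
Y → D D /: starts with D
C → D D /: starts with D
C → a / a: starts with a
D → D a A: LEFT RECURSIVE (starts with D)

The grammar has direct left recursion on: D.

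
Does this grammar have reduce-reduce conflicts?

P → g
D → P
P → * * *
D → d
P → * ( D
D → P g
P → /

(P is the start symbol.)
No reduce-reduce conflicts

A reduce-reduce conflict occurs when an LR(0) state has two complete items [A → α .] and [B → β .] — both call for a reduction, and with no lookahead the parser cannot choose between them.

Augment with P' → P and build the canonical LR(0) collection (I0 = CLOSURE({[P' → . P]}), then GOTO on every symbol after a dot until no new states appear). It has 12 states:
  I0: { [P → . * ( D], [P → . * * *], [P → . /], [P → . g], [P' → . P] }  — shift
  I1: { [P → * . ( D], [P → * . * *] }  — shift
  I2: { [P → / .] }  — reduce
  I3: { [P' → P .] }  — accept
  I4: { [P → g .] }  — reduce
  I5: { [D → . P g], [D → . P], [D → . d], [P → * ( . D], [P → . * ( D], [P → . * * *], [P → . /], [P → . g] }  — shift
  I6: { [P → * * . *] }  — shift
  I7: { [P → * * * .] }  — reduce
  I8: { [P → * ( D .] }  — reduce
  I9: { [D → P . g], [D → P .] }  — shift, reduce
  I10: { [D → d .] }  — reduce
  I11: { [D → P g .] }  — reduce

No state contains more than one complete item.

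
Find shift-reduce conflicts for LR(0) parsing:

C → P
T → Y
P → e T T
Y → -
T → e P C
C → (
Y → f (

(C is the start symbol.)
Augment with C' → C and build the canonical LR(0) collection (I0 = CLOSURE({[C' → . C]}), then GOTO on every symbol after a dot until no new states appear). It has 14 states:
  I0: { [C → . (], [C → . P], [C' → . C], [P → . e T T] }  — shift
  I1: { [C → ( .] }  — reduce
  I2: { [C' → C .] }  — accept
  I3: { [C → P .] }  — reduce
  I4: { [P → e . T T], [T → . Y], [T → . e P C], [Y → . -], [Y → . f (] }  — shift
  I5: { [Y → - .] }  — reduce
  I6: { [P → e T . T], [T → . Y], [T → . e P C], [Y → . -], [Y → . f (] }  — shift
  I7: { [T → Y .] }  — reduce
  I8: { [P → . e T T], [T → e . P C] }  — shift
  I9: { [Y → f . (] }  — shift
  I10: { [Y → f ( .] }  — reduce
  I11: { [C → . (], [C → . P], [P → . e T T], [T → e P . C] }  — shift
  I12: { [T → e P C .] }  — reduce
  I13: { [P → e T T .] }  — reduce

No state contains both a complete item and a shift item.

Answer: No shift-reduce conflicts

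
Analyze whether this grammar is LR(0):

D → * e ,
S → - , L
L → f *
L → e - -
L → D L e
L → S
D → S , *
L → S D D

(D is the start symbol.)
Augment with D' → D and build the canonical LR(0) collection (I0 = CLOSURE({[D' → . D]}), then GOTO on every symbol after a dot until no new states appear). It has 22 states:
  I0: { [D → . * e ,], [D → . S , *], [D' → . D], [S → . - , L] }  — shift
  I1: { [D → * . e ,] }  — shift
  I2: { [S → - . , L] }  — shift
  I3: { [D' → D .] }  — accept
  I4: { [D → S . , *] }  — shift
  I5: { [D → S , . *] }  — shift
  I6: { [D → S , * .] }  — reduce
  I7: { [D → . * e ,], [D → . S , *], [L → . D L e], [L → . S D D], [L → . S], [L → . e - -], [L → . f *], [S → - , . L], [S → . - , L] }  — shift
  I8: { [D → . * e ,], [D → . S , *], [L → . D L e], [L → . S D D], [L → . S], [L → . e - -], [L → . f *], [L → D . L e], [S → . - , L] }  — shift
  I9: { [S → - , L .] }  — reduce
  I10: { [D → . * e ,], [D → . S , *], [D → S . , *], [L → S . D D], [L → S .], [S → . - , L] }  — shift, reduce
  I11: { [L → e . - -] }  — shift
  I12: { [L → f . *] }  — shift
  I13: { [L → f * .] }  — reduce
  I14: { [L → e - . -] }  — shift
  I15: { [L → e - - .] }  — reduce
  I16: { [D → . * e ,], [D → . S , *], [L → S D . D], [S → . - , L] }  — shift
  I17: { [L → S D D .] }  — reduce
  I18: { [L → D L . e] }  — shift
  I19: { [L → D L e .] }  — reduce
  I20: { [D → * e . ,] }  — shift
  I21: { [D → * e , .] }  — reduce

Conflict in state I10:
  Shift-reduce conflict between [L → S .] and [D → . * e ,]
So the grammar is NOT LR(0).

Answer: No. Shift-reduce conflict between [L → S .] and [D → . * e ,]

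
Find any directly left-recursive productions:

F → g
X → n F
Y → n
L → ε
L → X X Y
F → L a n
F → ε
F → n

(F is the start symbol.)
Direct left recursion occurs when N → N α for some non-terminal N (the right-hand side begins with the left-hand side itself).

F → g: starts with g
X → n F: starts with n
Y → n: starts with n
L → ε: starts with ε
L → X X Y: starts with X
F → L a n: starts with L
F → ε: starts with ε
F → n: starts with n

No direct left recursion found.

Answer: No direct left recursion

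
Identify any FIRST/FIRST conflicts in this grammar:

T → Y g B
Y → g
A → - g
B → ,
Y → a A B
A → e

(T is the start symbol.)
A FIRST/FIRST conflict occurs when two productions N → α and N → β for the same non-terminal have FIRST(α) ∩ FIRST(β) ≠ ∅ (with ε ∈ FIRST of a nullable right-hand side, so two nullable alternatives also conflict).

Productions for Y:
  Y → g: FIRST = { 'g' }
  Y → a A B: FIRST = { 'a' }
Productions for A:
  A → - g: FIRST = { '-' }
  A → e: FIRST = { 'e' }
T, B have only one production, so no FIRST/FIRST conflict is possible there.

All alternatives of each non-terminal have pairwise disjoint FIRST sets.

Answer: No FIRST/FIRST conflicts.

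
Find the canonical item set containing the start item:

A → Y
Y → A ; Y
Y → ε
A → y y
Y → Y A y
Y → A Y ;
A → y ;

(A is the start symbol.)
First, augment the grammar with A' → A
I₀ = CLOSURE({ [A' → . A] }):
  [A' → . A] has the dot before A: add [A → . Y], [A → . y y], [A → . y ;]
  [A → . Y] has the dot before Y: add [Y → . A ; Y], [Y → .], [Y → . Y A y], [Y → . A Y ;]
No further items can be added.

I₀ = { [A → . Y], [A → . y ;], [A → . y y], [A' → . A], [Y → . A ; Y], [Y → . A Y ;], [Y → . Y A y], [Y → .] }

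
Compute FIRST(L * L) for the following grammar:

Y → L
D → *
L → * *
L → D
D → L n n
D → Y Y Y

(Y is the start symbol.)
FIRST sets of the non-terminals involved (from the grammar, by fixed-point iteration):
  FIRST(L) = { '*' }

To compute FIRST(L * L), process the symbols left to right:
Symbol L is a non-terminal. Add FIRST(L) \ {ε} = { '*' }
L is not nullable (ε ∉ FIRST(L)), so stop here.
FIRST(L * L) = { '*' }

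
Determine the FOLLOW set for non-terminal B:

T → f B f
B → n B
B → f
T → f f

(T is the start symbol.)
In T → f B f: B is followed by f, add FIRST(f) \ {ε} = { 'f' }
In B → n B: B is at the end; this adds FOLLOW(B) to itself — nothing new

Taking the union: FOLLOW(B) = { 'f' }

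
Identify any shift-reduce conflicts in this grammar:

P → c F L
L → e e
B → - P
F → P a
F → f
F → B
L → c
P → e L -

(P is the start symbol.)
No shift-reduce conflicts

A shift-reduce conflict occurs when an LR(0) state has both:
  - a complete (reduce) item [A → α .] (dot at the end), and
  - a shift item [B → β . c γ] (dot before a terminal).

Augment with P' → P and build the canonical LR(0) collection (I0 = CLOSURE({[P' → . P]}), then GOTO on every symbol after a dot until no new states appear). It has 17 states:
  I0: { [P → . c F L], [P → . e L -], [P' → . P] }  — shift
  I1: { [P' → P .] }  — accept
  I2: { [B → . - P], [F → . B], [F → . P a], [F → . f], [P → . c F L], [P → . e L -], [P → c . F L] }  — shift
  I3: { [L → . c], [L → . e e], [P → e . L -] }  — shift
  I4: { [P → e L . -] }  — shift
  I5: { [L → c .] }  — reduce
  I6: { [L → e . e] }  — shift
  I7: { [L → e e .] }  — reduce
  I8: { [P → e L - .] }  — reduce
  I9: { [B → - . P], [P → . c F L], [P → . e L -] }  — shift
  I10: { [F → B .] }  — reduce
  I11: { [L → . c], [L → . e e], [P → c F . L] }  — shift
  I12: { [F → P . a] }  — shift
  I13: { [F → f .] }  — reduce
  I14: { [F → P a .] }  — reduce
  I15: { [P → c F L .] }  — reduce
  I16: { [B → - P .] }  — reduce

No state contains both a complete item and a shift item.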